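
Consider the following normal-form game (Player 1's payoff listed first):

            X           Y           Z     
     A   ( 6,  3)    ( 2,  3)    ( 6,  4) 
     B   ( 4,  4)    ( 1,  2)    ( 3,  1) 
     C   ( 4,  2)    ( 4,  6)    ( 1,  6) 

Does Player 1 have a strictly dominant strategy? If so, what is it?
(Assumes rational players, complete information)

No strictly dominant strategy exists for Player 1

Work:
A strategy strictly dominates another if it gives a strictly higher payoff against every opponent action. Compare each pair of P1's strategies column-by-column:
  A vs B: [6 vs 4, 2 vs 1, 6 vs 3] → A strictly dominates B
  A vs C: [6 vs 4, 2 vs 4, 6 vs 1] → A does not strictly dominate C (column Y: 2 ≤ 4)
  B vs A: [4 vs 6, 1 vs 2, 3 vs 6] → B does not strictly dominate A (column X: 4 ≤ 6)
  B vs C: [4 vs 4, 1 vs 4, 3 vs 1] → B does not strictly dominate C (column X: 4 ≤ 4)
  C vs A: [4 vs 6, 4 vs 2, 1 vs 6] → C does not strictly dominate A (column X: 4 ≤ 6)
  C vs B: [4 vs 4, 4 vs 1, 1 vs 3] → C does not strictly dominate B (column X: 4 ≤ 4)
No single strategy strictly dominates all others → no strictly dominant strategy.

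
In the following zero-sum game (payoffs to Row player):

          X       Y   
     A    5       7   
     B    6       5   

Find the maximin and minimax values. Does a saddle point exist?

Maximin = 5, Minimax = 6, Saddle: False

Work:
Row minimums: [5, 5] → maximin = 5
Column maximums: [6, 7] → minimax = 6
No saddle point (maximin ≠ minimax). Mixed strategy needed.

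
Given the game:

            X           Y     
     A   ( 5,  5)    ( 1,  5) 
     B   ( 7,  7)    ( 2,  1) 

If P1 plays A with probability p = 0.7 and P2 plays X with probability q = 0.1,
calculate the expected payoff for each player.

E[P1] = 1.73, E[P2] = 3.98

Work:
E[P1] = p·q·π₁(A,X) + p·(1-q)·π₁(A,Y) + (1-p)·q·π₁(B,X) + (1-p)·(1-q)·π₁(B,Y)
= 0.7·0.1·5 + 0.7·0.9·1 + 0.3·0.1·7 + 0.3·0.9·2
= 1.73

E[P2] = 3.98 (similar calculation)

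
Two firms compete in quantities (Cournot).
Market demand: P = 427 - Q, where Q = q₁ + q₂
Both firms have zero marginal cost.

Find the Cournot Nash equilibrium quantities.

q₁* = q₂* = 142.33; P* = 142.33

Work:
Profit: π_i = P·q_i = (a - q_i - q_j)·q_i
FOC: ∂π_i/∂q_i = a - 2q_i - q_j = 0
Reaction function: q_i = (427 - q_j)/2
Symmetry: q* = 427/3 = 142.33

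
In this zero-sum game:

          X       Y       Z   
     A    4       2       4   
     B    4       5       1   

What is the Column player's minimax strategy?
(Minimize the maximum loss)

Column should play X or Z (all achieve the minimum), value = 4

Work:
Column player minimizes Row's maximum payoff:
Column X: max payoff to Row = 4
Column Y: max payoff to Row = 5
Column Z: max payoff to Row = 4
Minimum is 4, achieved by columns X, Z (tied).
Each of X or Z is a minimax strategy.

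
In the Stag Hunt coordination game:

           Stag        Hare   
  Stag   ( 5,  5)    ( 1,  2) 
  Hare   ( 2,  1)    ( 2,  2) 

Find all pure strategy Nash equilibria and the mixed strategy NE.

Pure NE: (Stag, Stag) and (Hare, Hare); Mixed NE: p = 0.25, q = 0.25

Work:
Check pure NE:
(Stag, Stag): (5, 5) - no unilateral deviation beneficial
(Hare, Hare): (2, 2) - no unilateral deviation beneficial
Mixed NE: P1 plays Stag with p = 0.25, P2 plays Stag with q = 0.25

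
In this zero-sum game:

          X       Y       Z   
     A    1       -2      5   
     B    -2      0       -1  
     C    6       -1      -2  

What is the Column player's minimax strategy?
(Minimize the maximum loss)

Column should play Y, value = 0

Work:
Column player minimizes Row's maximum payoff:
Column X: max payoff to Row = 6
Column Y: max payoff to Row = 0
Column Z: max payoff to Row = 5
Minimum is 0, achieved by column Y.
Minimax strategy: Y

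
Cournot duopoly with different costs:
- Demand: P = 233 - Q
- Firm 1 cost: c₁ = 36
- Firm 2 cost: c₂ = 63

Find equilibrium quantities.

q₁* = 74.67, q₂* = 47.67

Work:
Reaction: q₁ = (233 - 36 - q₂)/2
Reaction: q₂ = (233 - 63 - q₁)/2
Solve simultaneously:
q₁* = (233 - 2×36 + 63)/3 = 74.67
q₂* = (233 - 2×63 + 36)/3 = 47.67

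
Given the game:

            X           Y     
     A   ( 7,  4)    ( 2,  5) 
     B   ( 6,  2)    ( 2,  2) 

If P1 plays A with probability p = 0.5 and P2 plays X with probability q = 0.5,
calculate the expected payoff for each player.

E[P1] = 4.25, E[P2] = 3.25

Work:
E[P1] = p·q·π₁(A,X) + p·(1-q)·π₁(A,Y) + (1-p)·q·π₁(B,X) + (1-p)·(1-q)·π₁(B,Y)
= 0.5·0.5·7 + 0.5·0.5·2 + 0.5·0.5·6 + 0.5·0.5·2
= 4.25

E[P2] = 3.25 (similar calculation)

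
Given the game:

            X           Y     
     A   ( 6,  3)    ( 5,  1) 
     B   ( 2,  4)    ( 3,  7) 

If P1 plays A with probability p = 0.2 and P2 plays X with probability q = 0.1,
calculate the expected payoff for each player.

E[P1] = 3.34, E[P2] = 5.6

Work:
E[P1] = p·q·π₁(A,X) + p·(1-q)·π₁(A,Y) + (1-p)·q·π₁(B,X) + (1-p)·(1-q)·π₁(B,Y)
= 0.2·0.1·6 + 0.2·0.9·5 + 0.8·0.1·2 + 0.8·0.9·3
= 3.34

E[P2] = 5.6 (similar calculation)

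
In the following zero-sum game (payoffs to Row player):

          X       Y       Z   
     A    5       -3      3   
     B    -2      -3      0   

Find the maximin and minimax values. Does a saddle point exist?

Maximin = -3, Minimax = -3, Saddle: True

Work:
Row minimums: [-3, -3] → maximin = -3
Column maximums: [5, -3, 3] → minimax = -3
Saddle point exists! Game value = -3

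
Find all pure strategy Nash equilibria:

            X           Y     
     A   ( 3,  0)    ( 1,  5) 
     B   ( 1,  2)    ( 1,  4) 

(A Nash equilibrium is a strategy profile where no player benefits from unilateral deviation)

Nash equilibrium: (A, Y), (B, Y)

Work:
Best responses:
  P1 vs X: payoffs [3, 1] → best response A (payoff 3)
  P1 vs Y: payoffs [1, 1] → best response A/B (payoff 1)
  P2 vs A: payoffs [0, 5] → best response Y (payoff 5)
  P2 vs B: payoffs [2, 4] → best response Y (payoff 4)
Mutual best responses: (A,Y), (B,Y) → Nash equilibria.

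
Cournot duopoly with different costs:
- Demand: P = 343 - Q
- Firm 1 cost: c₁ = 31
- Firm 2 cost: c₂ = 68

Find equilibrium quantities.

q₁* = 116.33, q₂* = 79.33

Work:
Reaction: q₁ = (343 - 31 - q₂)/2
Reaction: q₂ = (343 - 68 - q₁)/2
Solve simultaneously:
q₁* = (343 - 2×31 + 68)/3 = 116.33
q₂* = (343 - 2×68 + 31)/3 = 79.33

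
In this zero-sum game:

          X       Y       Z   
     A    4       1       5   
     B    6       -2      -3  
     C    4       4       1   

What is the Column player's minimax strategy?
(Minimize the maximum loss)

Column should play Y, value = 4

Work:
Column player minimizes Row's maximum payoff:
Column X: max payoff to Row = 6
Column Y: max payoff to Row = 4
Column Z: max payoff to Row = 5
Minimum is 4, achieved by column Y.
Minimax strategy: Y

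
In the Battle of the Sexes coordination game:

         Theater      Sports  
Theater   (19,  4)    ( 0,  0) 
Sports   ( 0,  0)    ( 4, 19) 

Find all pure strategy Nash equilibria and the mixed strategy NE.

Pure NE: (Theater, Theater) and (Sports, Sports); Mixed NE: p = 0.8261, q = 0.1739

Work:
Check pure NE:
(Theater, Theater): (19, 4) - no unilateral deviation beneficial
(Sports, Sports): (4, 19) - no unilateral deviation beneficial
Mixed NE: P1 plays Theater with p = 0.8261, P2 plays Theater with q = 0.1739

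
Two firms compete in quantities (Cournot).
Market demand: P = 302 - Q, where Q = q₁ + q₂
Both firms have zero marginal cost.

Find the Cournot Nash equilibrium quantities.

q₁* = q₂* = 100.67; P* = 100.67

Work:
Profit: π_i = P·q_i = (a - q_i - q_j)·q_i
FOC: ∂π_i/∂q_i = a - 2q_i - q_j = 0
Reaction function: q_i = (302 - q_j)/2
Symmetry: q* = 302/3 = 100.67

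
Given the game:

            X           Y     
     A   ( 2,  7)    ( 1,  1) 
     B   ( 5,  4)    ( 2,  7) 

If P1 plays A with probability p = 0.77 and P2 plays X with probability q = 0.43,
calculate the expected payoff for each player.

E[P1] = 1.8578, E[P2] = 4.0699

Work:
E[P1] = p·q·π₁(A,X) + p·(1-q)·π₁(A,Y) + (1-p)·q·π₁(B,X) + (1-p)·(1-q)·π₁(B,Y)
= 0.77·0.43·2 + 0.77·0.57·1 + 0.23·0.43·5 + 0.23·0.57·2
= 1.8578

E[P2] = 4.0699 (similar calculation)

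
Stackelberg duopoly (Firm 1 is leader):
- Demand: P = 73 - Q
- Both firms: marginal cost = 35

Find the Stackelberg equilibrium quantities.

q₁* (leader) = 19.0, q₂* (follower) = 9.5

Work:
Follower's reaction: q₂ = (a - c - q₁)/2
Leader substitutes: π₁ = q₁·(a - q₁ - (a-c-q₁)/2 - c)
FOC: q₁* = (73 - 35)/2 = 19.00
Then: q₂* = (73 - 35 - 19.0)/2 = 9.50
Leader has first-mover advantage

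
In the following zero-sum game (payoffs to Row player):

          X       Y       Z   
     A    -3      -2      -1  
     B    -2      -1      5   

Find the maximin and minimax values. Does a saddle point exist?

Maximin = -2, Minimax = -2, Saddle: True

Work:
Row minimums: [-3, -2] → maximin = -2
Column maximums: [-2, -1, 5] → minimax = -2
Saddle point exists! Game value = -2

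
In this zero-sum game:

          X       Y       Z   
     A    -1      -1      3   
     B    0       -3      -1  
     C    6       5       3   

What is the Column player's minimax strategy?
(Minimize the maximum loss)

Column should play Z, value = 3

Work:
Column player minimizes Row's maximum payoff:
Column X: max payoff to Row = 6
Column Y: max payoff to Row = 5
Column Z: max payoff to Row = 3
Minimum is 3, achieved by column Z.
Minimax strategy: Z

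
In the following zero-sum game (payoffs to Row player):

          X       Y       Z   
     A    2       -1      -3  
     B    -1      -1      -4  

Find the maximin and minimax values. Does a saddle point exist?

Maximin = -3, Minimax = -3, Saddle: True

Work:
Row minimums: [-3, -4] → maximin = -3
Column maximums: [2, -1, -3] → minimax = -3
Saddle point exists! Game value = -3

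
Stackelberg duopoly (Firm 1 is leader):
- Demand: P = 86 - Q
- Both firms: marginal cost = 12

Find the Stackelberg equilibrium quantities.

q₁* (leader) = 37.0, q₂* (follower) = 18.5

Work:
Follower's reaction: q₂ = (a - c - q₁)/2
Leader substitutes: π₁ = q₁·(a - q₁ - (a-c-q₁)/2 - c)
FOC: q₁* = (86 - 12)/2 = 37.00
Then: q₂* = (86 - 12 - 37.0)/2 = 18.50
Leader has first-mover advantage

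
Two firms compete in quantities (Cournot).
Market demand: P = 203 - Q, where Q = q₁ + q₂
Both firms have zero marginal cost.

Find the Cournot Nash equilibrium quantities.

q₁* = q₂* = 67.67; P* = 67.67

Work:
Profit: π_i = P·q_i = (a - q_i - q_j)·q_i
FOC: ∂π_i/∂q_i = a - 2q_i - q_j = 0
Reaction function: q_i = (203 - q_j)/2
Symmetry: q* = 203/3 = 67.67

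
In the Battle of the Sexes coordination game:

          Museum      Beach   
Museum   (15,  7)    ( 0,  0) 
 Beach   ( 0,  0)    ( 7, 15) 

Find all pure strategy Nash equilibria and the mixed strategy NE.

Pure NE: (Museum, Museum) and (Beach, Beach); Mixed NE: p = 0.6818, q = 0.3182

Work:
Check pure NE:
(Museum, Museum): (15, 7) - no unilateral deviation beneficial
(Beach, Beach): (7, 15) - no unilateral deviation beneficial
Mixed NE: P1 plays Museum with p = 0.6818, P2 plays Museum with q = 0.3182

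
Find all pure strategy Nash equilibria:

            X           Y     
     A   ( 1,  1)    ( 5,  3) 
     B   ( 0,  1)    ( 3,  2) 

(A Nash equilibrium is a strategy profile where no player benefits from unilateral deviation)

Nash equilibrium: (A, Y)

Work:
Best responses:
  P1 vs X: payoffs [1, 0] → best response A (payoff 1)
  P1 vs Y: payoffs [5, 3] → best response A (payoff 5)
  P2 vs A: payoffs [1, 3] → best response Y (payoff 3)
  P2 vs B: payoffs [1, 2] → best response Y (payoff 2)
Mutual best responses: (A,Y) → Nash equilibria.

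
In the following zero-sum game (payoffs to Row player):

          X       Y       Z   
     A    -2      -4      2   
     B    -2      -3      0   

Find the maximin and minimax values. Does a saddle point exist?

Maximin = -3, Minimax = -3, Saddle: True

Work:
Row minimums: [-4, -3] → maximin = -3
Column maximums: [-2, -3, 2] → minimax = -3
Saddle point exists! Game value = -3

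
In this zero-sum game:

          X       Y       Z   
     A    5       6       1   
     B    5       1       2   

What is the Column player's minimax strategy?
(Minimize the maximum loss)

Column should play Z, value = 2

Work:
Column player minimizes Row's maximum payoff:
Column X: max payoff to Row = 5
Column Y: max payoff to Row = 6
Column Z: max payoff to Row = 2
Minimum is 2, achieved by column Z.
Minimax strategy: Z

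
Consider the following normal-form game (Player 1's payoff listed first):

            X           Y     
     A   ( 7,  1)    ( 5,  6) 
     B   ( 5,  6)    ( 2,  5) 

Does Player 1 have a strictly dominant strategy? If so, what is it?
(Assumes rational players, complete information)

Yes, Player 1's strictly dominant strategy is A

Work:
A strategy strictly dominates another if it gives a strictly higher payoff against every opponent action. Compare each pair of P1's strategies column-by-column:
  A vs B: [7 vs 5, 5 vs 2] → A strictly dominates B
  B vs A: [5 vs 7, 2 vs 5] → B does not strictly dominate A (column X: 5 ≤ 7)
A strictly dominates every other strategy → strictly dominant.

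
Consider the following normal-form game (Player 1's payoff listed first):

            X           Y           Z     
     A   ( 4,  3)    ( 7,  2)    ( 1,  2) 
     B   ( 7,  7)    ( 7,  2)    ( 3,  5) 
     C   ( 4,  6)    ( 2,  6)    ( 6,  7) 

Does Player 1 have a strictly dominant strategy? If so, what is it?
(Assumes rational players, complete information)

No strictly dominant strategy exists for Player 1

Work:
A strategy strictly dominates another if it gives a strictly higher payoff against every opponent action. Compare each pair of P1's strategies column-by-column:
  A vs B: [4 vs 7, 7 vs 7, 1 vs 3] → A does not strictly dominate B (column X: 4 ≤ 7)
  A vs C: [4 vs 4, 7 vs 2, 1 vs 6] → A does not strictly dominate C (column X: 4 ≤ 4)
  B vs A: [7 vs 4, 7 vs 7, 3 vs 1] → B does not strictly dominate A (column Y: 7 ≤ 7)
  B vs C: [7 vs 4, 7 vs 2, 3 vs 6] → B does not strictly dominate C (column Z: 3 ≤ 6)
  C vs A: [4 vs 4, 2 vs 7, 6 vs 1] → C does not strictly dominate A (column X: 4 ≤ 4)
  C vs B: [4 vs 7, 2 vs 7, 6 vs 3] → C does not strictly dominate B (column X: 4 ≤ 7)
No single strategy strictly dominates all others → no strictly dominant strategy.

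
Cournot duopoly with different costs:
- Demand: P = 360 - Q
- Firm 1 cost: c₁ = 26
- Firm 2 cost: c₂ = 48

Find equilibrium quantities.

q₁* = 118.67, q₂* = 96.67

Work:
Reaction: q₁ = (360 - 26 - q₂)/2
Reaction: q₂ = (360 - 48 - q₁)/2
Solve simultaneously:
q₁* = (360 - 2×26 + 48)/3 = 118.67
q₂* = (360 - 2×48 + 26)/3 = 96.67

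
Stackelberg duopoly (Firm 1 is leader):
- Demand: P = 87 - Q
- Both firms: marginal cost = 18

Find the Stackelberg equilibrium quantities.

q₁* (leader) = 34.5, q₂* (follower) = 17.25

Work:
Follower's reaction: q₂ = (a - c - q₁)/2
Leader substitutes: π₁ = q₁·(a - q₁ - (a-c-q₁)/2 - c)
FOC: q₁* = (87 - 18)/2 = 34.50
Then: q₂* = (87 - 18 - 34.5)/2 = 17.25
Leader has first-mover advantage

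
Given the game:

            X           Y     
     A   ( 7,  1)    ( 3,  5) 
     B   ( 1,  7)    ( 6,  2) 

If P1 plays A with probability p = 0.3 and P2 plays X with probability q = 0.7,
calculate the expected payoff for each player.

E[P1] = 3.49, E[P2] = 4.51

Work:
E[P1] = p·q·π₁(A,X) + p·(1-q)·π₁(A,Y) + (1-p)·q·π₁(B,X) + (1-p)·(1-q)·π₁(B,Y)
= 0.3·0.7·7 + 0.3·0.3·3 + 0.7·0.7·1 + 0.7·0.3·6
= 3.49

E[P2] = 4.51 (similar calculation)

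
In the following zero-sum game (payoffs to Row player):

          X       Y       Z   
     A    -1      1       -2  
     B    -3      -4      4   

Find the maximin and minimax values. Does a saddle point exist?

Maximin = -2, Minimax = -1, Saddle: False

Work:
Row minimums: [-2, -4] → maximin = -2
Column maximums: [-1, 1, 4] → minimax = -1
No saddle point (maximin ≠ minimax). Mixed strategy needed.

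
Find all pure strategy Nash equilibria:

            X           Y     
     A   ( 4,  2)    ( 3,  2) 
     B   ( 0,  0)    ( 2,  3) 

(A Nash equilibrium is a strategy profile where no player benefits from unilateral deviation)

Nash equilibrium: (A, X), (A, Y)

Work:
Best responses:
  P1 vs X: payoffs [4, 0] → best response A (payoff 4)
  P1 vs Y: payoffs [3, 2] → best response A (payoff 3)
  P2 vs A: payoffs [2, 2] → best response X/Y (payoff 2)
  P2 vs B: payoffs [0, 3] → best response Y (payoff 3)
Mutual best responses: (A,X), (A,Y) → Nash equilibria.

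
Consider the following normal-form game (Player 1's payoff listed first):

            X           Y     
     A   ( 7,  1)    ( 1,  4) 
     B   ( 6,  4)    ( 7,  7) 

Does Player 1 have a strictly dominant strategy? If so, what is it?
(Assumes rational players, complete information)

No strictly dominant strategy exists for Player 1

Work:
A strategy strictly dominates another if it gives a strictly higher payoff against every opponent action. Compare each pair of P1's strategies column-by-column:
  A vs B: [7 vs 6, 1 vs 7] → A does not strictly dominate B (column Y: 1 ≤ 7)
  B vs A: [6 vs 7, 7 vs 1] → B does not strictly dominate A (column X: 6 ≤ 7)
No single strategy strictly dominates all others → no strictly dominant strategy.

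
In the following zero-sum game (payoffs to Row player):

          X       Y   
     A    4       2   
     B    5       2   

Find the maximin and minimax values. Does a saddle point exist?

Maximin = 2, Minimax = 2, Saddle: True

Work:
Row minimums: [2, 2] → maximin = 2
Column maximums: [5, 2] → minimax = 2
Saddle point exists! Game value = 2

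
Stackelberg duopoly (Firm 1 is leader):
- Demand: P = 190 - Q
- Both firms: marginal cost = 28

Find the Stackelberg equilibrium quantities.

q₁* (leader) = 81.0, q₂* (follower) = 40.5

Work:
Follower's reaction: q₂ = (a - c - q₁)/2
Leader substitutes: π₁ = q₁·(a - q₁ - (a-c-q₁)/2 - c)
FOC: q₁* = (190 - 28)/2 = 81.00
Then: q₂* = (190 - 28 - 81.0)/2 = 40.50
Leader has first-mover advantage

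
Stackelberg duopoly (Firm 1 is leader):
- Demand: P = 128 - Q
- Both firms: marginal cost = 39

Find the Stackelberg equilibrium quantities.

q₁* (leader) = 44.5, q₂* (follower) = 22.25

Work:
Follower's reaction: q₂ = (a - c - q₁)/2
Leader substitutes: π₁ = q₁·(a - q₁ - (a-c-q₁)/2 - c)
FOC: q₁* = (128 - 39)/2 = 44.50
Then: q₂* = (128 - 39 - 44.5)/2 = 22.25
Leader has first-mover advantage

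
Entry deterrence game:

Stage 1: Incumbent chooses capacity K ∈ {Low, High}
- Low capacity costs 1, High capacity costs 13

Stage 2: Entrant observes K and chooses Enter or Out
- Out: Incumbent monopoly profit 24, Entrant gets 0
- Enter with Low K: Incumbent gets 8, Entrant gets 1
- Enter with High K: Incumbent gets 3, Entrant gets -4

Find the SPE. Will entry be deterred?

SPE: (High, Enter|Low, Out|High); Entry deterred. Incumbent net profit = 11

Work:
After Low K: Entrant enters (1 > 0)
After High K: Entrant stays out (-4 < 0)
Incumbent: Low → 8−1=7, High → 24−13=11
Incumbent chooses High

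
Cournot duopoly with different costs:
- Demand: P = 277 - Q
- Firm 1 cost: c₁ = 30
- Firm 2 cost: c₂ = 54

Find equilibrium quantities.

q₁* = 90.33, q₂* = 66.33

Work:
Reaction: q₁ = (277 - 30 - q₂)/2
Reaction: q₂ = (277 - 54 - q₁)/2
Solve simultaneously:
q₁* = (277 - 2×30 + 54)/3 = 90.33
q₂* = (277 - 2×54 + 30)/3 = 66.33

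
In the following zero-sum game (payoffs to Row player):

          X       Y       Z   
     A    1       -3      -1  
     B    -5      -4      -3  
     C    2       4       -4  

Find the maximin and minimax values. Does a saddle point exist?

Maximin = -3, Minimax = -1, Saddle: False

Work:
Row minimums: [-3, -5, -4] → maximin = -3
Column maximums: [2, 4, -1] → minimax = -1
No saddle point (maximin ≠ minimax). Mixed strategy needed.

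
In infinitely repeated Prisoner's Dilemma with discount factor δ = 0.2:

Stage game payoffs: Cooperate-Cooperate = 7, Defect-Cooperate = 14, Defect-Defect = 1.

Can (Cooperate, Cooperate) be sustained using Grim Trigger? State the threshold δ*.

δ* = 0.5385; since δ = 0.2 < 0.5385, cooperation cannot be sustained

Work:
For Grim Trigger:
Cooperate forever: 7/(1-δ)
Defect then punished: 14 + 1·δ/(1-δ)
Need: 7/(1-δ) ≥ 14 + 1·δ/(1-δ)
Solving: δ ≥ (T-R)/(T-P) = (14-7)/(14-1) = 0.5385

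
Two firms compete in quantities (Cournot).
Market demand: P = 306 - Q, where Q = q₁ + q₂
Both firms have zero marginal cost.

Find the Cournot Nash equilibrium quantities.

q₁* = q₂* = 102.0; P* = 102.0

Work:
Profit: π_i = P·q_i = (a - q_i - q_j)·q_i
FOC: ∂π_i/∂q_i = a - 2q_i - q_j = 0
Reaction function: q_i = (306 - q_j)/2
Symmetry: q* = 306/3 = 102.0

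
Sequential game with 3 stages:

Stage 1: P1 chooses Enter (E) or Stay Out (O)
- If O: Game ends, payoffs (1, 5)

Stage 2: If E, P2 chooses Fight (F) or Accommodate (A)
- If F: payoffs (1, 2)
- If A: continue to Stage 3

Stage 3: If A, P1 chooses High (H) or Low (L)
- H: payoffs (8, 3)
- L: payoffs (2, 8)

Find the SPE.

SPE: (E, A, H); Outcome (8, 3)

Work:
Stage 3: P1 chooses H (8 vs 2)
Stage 2: P2: F->2, A->3 (anticipating H). Choose A
Stage 1: P1: O->1, E->8 (anticipating A, H). Choose E
SPE path: E -> A -> H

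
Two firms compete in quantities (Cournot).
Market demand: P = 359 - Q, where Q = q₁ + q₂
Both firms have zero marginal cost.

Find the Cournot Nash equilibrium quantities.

q₁* = q₂* = 119.67; P* = 119.67

Work:
Profit: π_i = P·q_i = (a - q_i - q_j)·q_i
FOC: ∂π_i/∂q_i = a - 2q_i - q_j = 0
Reaction function: q_i = (359 - q_j)/2
Symmetry: q* = 359/3 = 119.67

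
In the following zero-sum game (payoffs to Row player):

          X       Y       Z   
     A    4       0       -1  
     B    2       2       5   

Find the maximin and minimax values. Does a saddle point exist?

Maximin = 2, Minimax = 2, Saddle: True

Work:
Row minimums: [-1, 2] → maximin = 2
Column maximums: [4, 2, 5] → minimax = 2
Saddle point exists! Game value = 2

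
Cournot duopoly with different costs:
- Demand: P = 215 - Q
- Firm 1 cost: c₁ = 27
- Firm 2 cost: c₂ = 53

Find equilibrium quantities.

q₁* = 71.33, q₂* = 45.33

Work:
Reaction: q₁ = (215 - 27 - q₂)/2
Reaction: q₂ = (215 - 53 - q₁)/2
Solve simultaneously:
q₁* = (215 - 2×27 + 53)/3 = 71.33
q₂* = (215 - 2×53 + 27)/3 = 45.33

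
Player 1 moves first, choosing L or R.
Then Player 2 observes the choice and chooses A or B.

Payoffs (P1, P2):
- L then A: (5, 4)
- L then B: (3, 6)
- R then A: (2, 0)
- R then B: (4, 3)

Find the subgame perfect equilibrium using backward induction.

P1 plays R, P2 plays B after L and B after R; Payoff (4, 3)

Work:
Backward induction:
After L: P2 chooses B → P1 gets 3
After R: P2 chooses B → P1 gets 4
P1 chooses R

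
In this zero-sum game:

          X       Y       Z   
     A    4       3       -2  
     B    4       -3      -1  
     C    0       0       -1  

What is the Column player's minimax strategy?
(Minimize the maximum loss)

Column should play Z, value = -1

Work:
Column player minimizes Row's maximum payoff:
Column X: max payoff to Row = 4
Column Y: max payoff to Row = 3
Column Z: max payoff to Row = -1
Minimum is -1, achieved by column Z.
Minimax strategy: Z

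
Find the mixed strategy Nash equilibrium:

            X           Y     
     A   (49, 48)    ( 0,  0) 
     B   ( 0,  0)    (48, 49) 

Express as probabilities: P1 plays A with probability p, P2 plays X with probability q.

p = 0.5052, q = 0.4948

Work:
Find probabilities that make opponent indifferent:
P2 chooses q to make P1 indifferent between A and B
P1 chooses p to make P2 indifferent between X and Y
Mixed NE: P1 plays (A: 0.5052, B: 0.4948), P2 plays (X: 0.4948, Y: 0.5052)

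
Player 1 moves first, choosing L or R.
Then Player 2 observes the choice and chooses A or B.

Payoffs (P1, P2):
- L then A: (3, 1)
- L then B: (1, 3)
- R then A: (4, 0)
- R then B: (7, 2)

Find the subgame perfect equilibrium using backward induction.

P1 plays R, P2 plays B after L and B after R; Payoff (7, 2)

Work:
Backward induction:
After L: P2 chooses B → P1 gets 1
After R: P2 chooses B → P1 gets 7
P1 chooses R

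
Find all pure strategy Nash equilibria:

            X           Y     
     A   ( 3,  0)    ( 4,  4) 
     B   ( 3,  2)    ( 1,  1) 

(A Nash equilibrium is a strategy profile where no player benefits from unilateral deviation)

Nash equilibrium: (A, Y), (B, X)

Work:
Best responses:
  P1 vs X: payoffs [3, 3] → best response A/B (payoff 3)
  P1 vs Y: payoffs [4, 1] → best response A (payoff 4)
  P2 vs A: payoffs [0, 4] → best response Y (payoff 4)
  P2 vs B: payoffs [2, 1] → best response X (payoff 2)
Mutual best responses: (A,Y), (B,X) → Nash equilibria.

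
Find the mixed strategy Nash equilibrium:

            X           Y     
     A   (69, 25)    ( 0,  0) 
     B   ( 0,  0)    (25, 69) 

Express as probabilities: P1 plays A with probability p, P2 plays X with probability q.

p = 0.734, q = 0.266

Work:
Find probabilities that make opponent indifferent:
P2 chooses q to make P1 indifferent between A and B
P1 chooses p to make P2 indifferent between X and Y
Mixed NE: P1 plays (A: 0.734, B: 0.266), P2 plays (X: 0.266, Y: 0.734)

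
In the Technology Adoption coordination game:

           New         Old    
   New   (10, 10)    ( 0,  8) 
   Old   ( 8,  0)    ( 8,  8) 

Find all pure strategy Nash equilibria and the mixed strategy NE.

Pure NE: (New, New) and (Old, Old); Mixed NE: p = 0.8, q = 0.8

Work:
Check pure NE:
(New, New): (10, 10) - no unilateral deviation beneficial
(Old, Old): (8, 8) - no unilateral deviation beneficial
Mixed NE: P1 plays New with p = 0.8, P2 plays New with q = 0.8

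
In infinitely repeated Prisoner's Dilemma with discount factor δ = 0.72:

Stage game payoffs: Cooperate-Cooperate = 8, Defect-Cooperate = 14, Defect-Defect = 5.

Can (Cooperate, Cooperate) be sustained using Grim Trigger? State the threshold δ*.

δ* = 0.6667; since δ = 0.72 ≥ 0.6667, cooperation can be sustained

Work:
For Grim Trigger:
Cooperate forever: 8/(1-δ)
Defect then punished: 14 + 5·δ/(1-δ)
Need: 8/(1-δ) ≥ 14 + 5·δ/(1-δ)
Solving: δ ≥ (T-R)/(T-P) = (14-8)/(14-5) = 0.6667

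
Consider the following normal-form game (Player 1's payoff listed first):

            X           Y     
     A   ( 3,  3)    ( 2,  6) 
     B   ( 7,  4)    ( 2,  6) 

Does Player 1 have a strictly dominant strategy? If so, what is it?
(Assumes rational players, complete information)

No strictly dominant strategy exists for Player 1

Work:
A strategy strictly dominates another if it gives a strictly higher payoff against every opponent action. Compare each pair of P1's strategies column-by-column:
  A vs B: [3 vs 7, 2 vs 2] → A does not strictly dominate B (column X: 3 ≤ 7)
  B vs A: [7 vs 3, 2 vs 2] → B does not strictly dominate A (column Y: 2 ≤ 2)
No single strategy strictly dominates all others → no strictly dominant strategy.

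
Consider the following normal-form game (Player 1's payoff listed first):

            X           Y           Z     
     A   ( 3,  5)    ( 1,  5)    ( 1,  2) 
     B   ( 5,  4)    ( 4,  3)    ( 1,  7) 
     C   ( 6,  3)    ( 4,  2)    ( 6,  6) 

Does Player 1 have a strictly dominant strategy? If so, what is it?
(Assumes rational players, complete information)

No strictly dominant strategy exists for Player 1

Work:
A strategy strictly dominates another if it gives a strictly higher payoff against every opponent action. Compare each pair of P1's strategies column-by-column:
  A vs B: [3 vs 5, 1 vs 4, 1 vs 1] → A does not strictly dominate B (column X: 3 ≤ 5)
  A vs C: [3 vs 6, 1 vs 4, 1 vs 6] → A does not strictly dominate C (column X: 3 ≤ 6)
  B vs A: [5 vs 3, 4 vs 1, 1 vs 1] → B does not strictly dominate A (column Z: 1 ≤ 1)
  B vs C: [5 vs 6, 4 vs 4, 1 vs 6] → B does not strictly dominate C (column X: 5 ≤ 6)
  C vs A: [6 vs 3, 4 vs 1, 6 vs 1] → C strictly dominates A
  C vs B: [6 vs 5, 4 vs 4, 6 vs 1] → C does not strictly dominate B (column Y: 4 ≤ 4)
No single strategy strictly dominates all others → no strictly dominant strategy.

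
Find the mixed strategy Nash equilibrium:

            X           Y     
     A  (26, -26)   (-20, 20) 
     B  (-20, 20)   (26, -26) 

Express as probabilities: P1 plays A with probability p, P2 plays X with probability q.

p = 0.5, q = 0.5

Work:
Find probabilities that make opponent indifferent:
P2 chooses q to make P1 indifferent between A and B
P1 chooses p to make P2 indifferent between X and Y
Mixed NE: P1 plays (A: 0.5, B: 0.5), P2 plays (X: 0.5, Y: 0.5)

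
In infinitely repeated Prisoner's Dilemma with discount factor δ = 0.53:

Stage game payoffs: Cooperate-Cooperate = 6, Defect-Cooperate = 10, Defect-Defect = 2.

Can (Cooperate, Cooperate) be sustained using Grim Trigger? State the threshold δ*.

δ* = 0.5; since δ = 0.53 ≥ 0.5, cooperation can be sustained

Work:
For Grim Trigger:
Cooperate forever: 6/(1-δ)
Defect then punished: 10 + 2·δ/(1-δ)
Need: 6/(1-δ) ≥ 10 + 2·δ/(1-δ)
Solving: δ ≥ (T-R)/(T-P) = (10-6)/(10-2) = 0.5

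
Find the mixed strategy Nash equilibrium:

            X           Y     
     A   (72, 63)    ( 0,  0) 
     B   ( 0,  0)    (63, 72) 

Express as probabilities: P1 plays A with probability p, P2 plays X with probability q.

p = 0.5333, q = 0.4667

Work:
Find probabilities that make opponent indifferent:
P2 chooses q to make P1 indifferent between A and B
P1 chooses p to make P2 indifferent between X and Y
Mixed NE: P1 plays (A: 0.5333, B: 0.4667), P2 plays (X: 0.4667, Y: 0.5333)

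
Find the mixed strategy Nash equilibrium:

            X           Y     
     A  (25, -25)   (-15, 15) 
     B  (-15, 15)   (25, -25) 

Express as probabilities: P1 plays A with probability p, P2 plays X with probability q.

p = 0.5, q = 0.5

Work:
Find probabilities that make opponent indifferent:
P2 chooses q to make P1 indifferent between A and B
P1 chooses p to make P2 indifferent between X and Y
Mixed NE: P1 plays (A: 0.5, B: 0.5), P2 plays (X: 0.5, Y: 0.5)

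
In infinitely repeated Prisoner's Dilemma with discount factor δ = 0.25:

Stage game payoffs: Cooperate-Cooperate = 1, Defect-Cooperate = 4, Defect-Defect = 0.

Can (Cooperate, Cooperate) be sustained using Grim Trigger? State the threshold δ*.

δ* = 0.75; since δ = 0.25 < 0.75, cooperation cannot be sustained

Work:
For Grim Trigger:
Cooperate forever: 1/(1-δ)
Defect then punished: 4 + 0·δ/(1-δ)
Need: 1/(1-δ) ≥ 4 + 0·δ/(1-δ)
Solving: δ ≥ (T-R)/(T-P) = (4-1)/(4-0) = 0.75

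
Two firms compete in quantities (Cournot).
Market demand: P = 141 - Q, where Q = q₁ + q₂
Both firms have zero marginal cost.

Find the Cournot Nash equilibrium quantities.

q₁* = q₂* = 47.0; P* = 47.0

Work:
Profit: π_i = P·q_i = (a - q_i - q_j)·q_i
FOC: ∂π_i/∂q_i = a - 2q_i - q_j = 0
Reaction function: q_i = (141 - q_j)/2
Symmetry: q* = 141/3 = 47.0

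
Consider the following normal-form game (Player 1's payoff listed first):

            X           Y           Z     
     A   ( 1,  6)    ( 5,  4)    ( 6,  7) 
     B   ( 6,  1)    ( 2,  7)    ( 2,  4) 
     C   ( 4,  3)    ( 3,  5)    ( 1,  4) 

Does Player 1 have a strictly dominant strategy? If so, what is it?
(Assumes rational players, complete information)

No strictly dominant strategy exists for Player 1

Work:
A strategy strictly dominates another if it gives a strictly higher payoff against every opponent action. Compare each pair of P1's strategies column-by-column:
  A vs B: [1 vs 6, 5 vs 2, 6 vs 2] → A does not strictly dominate B (column X: 1 ≤ 6)
  A vs C: [1 vs 4, 5 vs 3, 6 vs 1] → A does not strictly dominate C (column X: 1 ≤ 4)
  B vs A: [6 vs 1, 2 vs 5, 2 vs 6] → B does not strictly dominate A (column Y: 2 ≤ 5)
  B vs C: [6 vs 4, 2 vs 3, 2 vs 1] → B does not strictly dominate C (column Y: 2 ≤ 3)
  C vs A: [4 vs 1, 3 vs 5, 1 vs 6] → C does not strictly dominate A (column Y: 3 ≤ 5)
  C vs B: [4 vs 6, 3 vs 2, 1 vs 2] → C does not strictly dominate B (column X: 4 ≤ 6)
No single strategy strictly dominates all others → no strictly dominant strategy.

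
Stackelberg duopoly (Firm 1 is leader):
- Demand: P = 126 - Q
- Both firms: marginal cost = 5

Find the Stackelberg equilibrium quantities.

q₁* (leader) = 60.5, q₂* (follower) = 30.25

Work:
Follower's reaction: q₂ = (a - c - q₁)/2
Leader substitutes: π₁ = q₁·(a - q₁ - (a-c-q₁)/2 - c)
FOC: q₁* = (126 - 5)/2 = 60.50
Then: q₂* = (126 - 5 - 60.5)/2 = 30.25
Leader has first-mover advantage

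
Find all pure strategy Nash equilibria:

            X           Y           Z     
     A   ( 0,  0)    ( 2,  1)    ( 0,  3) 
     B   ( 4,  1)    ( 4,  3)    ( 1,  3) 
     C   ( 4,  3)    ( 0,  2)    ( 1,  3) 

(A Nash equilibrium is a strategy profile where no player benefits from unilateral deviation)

Nash equilibrium: (B, Y), (B, Z), (C, X), (C, Z)

Work:
Best responses:
  P1 vs X: payoffs [0, 4, 4] → best response B/C (payoff 4)
  P1 vs Y: payoffs [2, 4, 0] → best response B (payoff 4)
  P1 vs Z: payoffs [0, 1, 1] → best response B/C (payoff 1)
  P2 vs A: payoffs [0, 1, 3] → best response Z (payoff 3)
  P2 vs B: payoffs [1, 3, 3] → best response Y/Z (payoff 3)
  P2 vs C: payoffs [3, 2, 3] → best response X/Z (payoff 3)
Mutual best responses: (B,Y), (B,Z), (C,X), (C,Z) → Nash equilibria.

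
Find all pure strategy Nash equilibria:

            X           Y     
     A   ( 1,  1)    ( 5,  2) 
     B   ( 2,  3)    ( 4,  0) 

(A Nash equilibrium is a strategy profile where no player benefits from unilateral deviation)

Nash equilibrium: (A, Y), (B, X)

Work:
Best responses:
  P1 vs X: payoffs [1, 2] → best response B (payoff 2)
  P1 vs Y: payoffs [5, 4] → best response A (payoff 5)
  P2 vs A: payoffs [1, 2] → best response Y (payoff 2)
  P2 vs B: payoffs [3, 0] → best response X (payoff 3)
Mutual best responses: (A,Y), (B,X) → Nash equilibria.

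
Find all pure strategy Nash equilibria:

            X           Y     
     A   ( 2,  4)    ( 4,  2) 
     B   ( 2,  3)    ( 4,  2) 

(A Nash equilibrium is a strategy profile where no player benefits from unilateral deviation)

Nash equilibrium: (A, X), (B, X)

Work:
Best responses:
  P1 vs X: payoffs [2, 2] → best response A/B (payoff 2)
  P1 vs Y: payoffs [4, 4] → best response A/B (payoff 4)
  P2 vs A: payoffs [4, 2] → best response X (payoff 4)
  P2 vs B: payoffs [3, 2] → best response X (payoff 3)
Mutual best responses: (A,X), (B,X) → Nash equilibria.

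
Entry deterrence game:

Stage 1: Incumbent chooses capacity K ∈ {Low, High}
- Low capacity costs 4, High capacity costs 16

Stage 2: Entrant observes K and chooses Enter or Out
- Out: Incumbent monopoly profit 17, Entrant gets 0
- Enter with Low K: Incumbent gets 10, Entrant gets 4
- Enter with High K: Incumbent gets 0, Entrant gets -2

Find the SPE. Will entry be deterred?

SPE: (Low, Enter|Low, Out|High); Entry not deterred. Incumbent net profit = 6, Entrant gets 4

Work:
After Low K: Entrant enters (4 > 0)
After High K: Entrant stays out (-2 < 0)
Incumbent: Low → 10−4=6, High → 17−16=1
Incumbent chooses Low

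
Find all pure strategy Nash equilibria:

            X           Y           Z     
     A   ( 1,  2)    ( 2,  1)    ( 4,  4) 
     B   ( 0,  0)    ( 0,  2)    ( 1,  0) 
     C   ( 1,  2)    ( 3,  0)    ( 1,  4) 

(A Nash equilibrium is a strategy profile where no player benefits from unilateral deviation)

Nash equilibrium: (A, Z)

Work:
Best responses:
  P1 vs X: payoffs [1, 0, 1] → best response A/C (payoff 1)
  P1 vs Y: payoffs [2, 0, 3] → best response C (payoff 3)
  P1 vs Z: payoffs [4, 1, 1] → best response A (payoff 4)
  P2 vs A: payoffs [2, 1, 4] → best response Z (payoff 4)
  P2 vs B: payoffs [0, 2, 0] → best response Y (payoff 2)
  P2 vs C: payoffs [2, 0, 4] → best response Z (payoff 4)
Mutual best responses: (A,Z) → Nash equilibria.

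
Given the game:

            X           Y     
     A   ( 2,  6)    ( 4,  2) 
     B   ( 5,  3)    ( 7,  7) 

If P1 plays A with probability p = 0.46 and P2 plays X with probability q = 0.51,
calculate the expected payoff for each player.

E[P1] = 4.6, E[P2] = 4.5368

Work:
E[P1] = p·q·π₁(A,X) + p·(1-q)·π₁(A,Y) + (1-p)·q·π₁(B,X) + (1-p)·(1-q)·π₁(B,Y)
= 0.46·0.51·2 + 0.46·0.49·4 + 0.54·0.51·5 + 0.54·0.49·7
= 4.6

E[P2] = 4.5368 (similar calculation)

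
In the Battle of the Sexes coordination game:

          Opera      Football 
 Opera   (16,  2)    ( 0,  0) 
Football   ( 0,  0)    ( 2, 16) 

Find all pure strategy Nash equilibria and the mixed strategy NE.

Pure NE: (Opera, Opera) and (Football, Football); Mixed NE: p = 0.8889, q = 0.1111

Work:
Check pure NE:
(Opera, Opera): (16, 2) - no unilateral deviation beneficial
(Football, Football): (2, 16) - no unilateral deviation beneficial
Mixed NE: P1 plays Opera with p = 0.8889, P2 plays Opera with q = 0.1111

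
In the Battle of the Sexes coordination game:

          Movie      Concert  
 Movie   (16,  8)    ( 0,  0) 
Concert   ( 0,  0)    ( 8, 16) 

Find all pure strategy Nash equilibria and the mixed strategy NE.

Pure NE: (Movie, Movie) and (Concert, Concert); Mixed NE: p = 0.6667, q = 0.3333

Work:
Check pure NE:
(Movie, Movie): (16, 8) - no unilateral deviation beneficial
(Concert, Concert): (8, 16) - no unilateral deviation beneficial
Mixed NE: P1 plays Movie with p = 0.6667, P2 plays Movie with q = 0.3333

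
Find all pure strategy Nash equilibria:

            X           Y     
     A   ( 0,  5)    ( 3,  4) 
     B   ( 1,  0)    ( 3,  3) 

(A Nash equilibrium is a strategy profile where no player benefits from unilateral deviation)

Nash equilibrium: (B, Y)

Work:
Best responses:
  P1 vs X: payoffs [0, 1] → best response B (payoff 1)
  P1 vs Y: payoffs [3, 3] → best response A/B (payoff 3)
  P2 vs A: payoffs [5, 4] → best response X (payoff 5)
  P2 vs B: payoffs [0, 3] → best response Y (payoff 3)
Mutual best responses: (B,Y) → Nash equilibria.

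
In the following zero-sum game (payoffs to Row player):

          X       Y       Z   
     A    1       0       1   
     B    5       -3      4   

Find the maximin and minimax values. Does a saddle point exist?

Maximin = 0, Minimax = 0, Saddle: True

Work:
Row minimums: [0, -3] → maximin = 0
Column maximums: [5, 0, 4] → minimax = 0
Saddle point exists! Game value = 0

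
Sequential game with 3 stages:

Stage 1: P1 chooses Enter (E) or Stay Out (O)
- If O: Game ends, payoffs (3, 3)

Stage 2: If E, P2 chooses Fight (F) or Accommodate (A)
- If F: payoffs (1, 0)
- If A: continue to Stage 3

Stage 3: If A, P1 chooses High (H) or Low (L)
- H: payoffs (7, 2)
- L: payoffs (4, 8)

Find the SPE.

SPE: (E, A, H); Outcome (7, 2)

Work:
Stage 3: P1 chooses H (7 vs 4)
Stage 2: P2: F->0, A->2 (anticipating H). Choose A
Stage 1: P1: O->3, E->7 (anticipating A, H). Choose E
SPE path: E -> A -> H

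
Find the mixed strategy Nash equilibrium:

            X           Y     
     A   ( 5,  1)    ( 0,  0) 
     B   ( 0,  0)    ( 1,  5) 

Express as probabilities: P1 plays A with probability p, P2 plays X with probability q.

p = 0.8333, q = 0.1667

Work:
Find probabilities that make opponent indifferent:
P2 chooses q to make P1 indifferent between A and B
P1 chooses p to make P2 indifferent between X and Y
Mixed NE: P1 plays (A: 0.8333, B: 0.1667), P2 plays (X: 0.1667, Y: 0.8333)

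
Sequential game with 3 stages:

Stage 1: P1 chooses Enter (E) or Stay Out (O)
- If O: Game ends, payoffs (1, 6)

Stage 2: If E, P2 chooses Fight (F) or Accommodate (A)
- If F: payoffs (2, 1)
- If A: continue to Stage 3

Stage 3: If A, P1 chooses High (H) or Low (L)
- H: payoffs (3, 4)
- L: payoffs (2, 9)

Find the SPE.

SPE: (E, A, H); Outcome (3, 4)

Work:
Stage 3: P1 chooses H (3 vs 2)
Stage 2: P2: F->1, A->4 (anticipating H). Choose A
Stage 1: P1: O->1, E->3 (anticipating A, H). Choose E
SPE path: E -> A -> H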